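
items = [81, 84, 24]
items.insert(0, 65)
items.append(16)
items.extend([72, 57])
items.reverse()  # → [57, 72, 16, 24, 84, 81, 65]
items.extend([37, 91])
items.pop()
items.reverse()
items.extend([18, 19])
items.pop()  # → 19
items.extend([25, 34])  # [37, 65, 81, 84, 24, 16, 72, 57, 18, 25, 34]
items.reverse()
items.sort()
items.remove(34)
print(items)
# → [16, 18, 24, 25, 37, 57, 65, 72, 81, 84]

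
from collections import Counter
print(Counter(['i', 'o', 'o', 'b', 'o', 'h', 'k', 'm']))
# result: Counter({'o': 3, 'i': 1, 'b': 1, 'h': 1, 'k': 1, 'm': 1})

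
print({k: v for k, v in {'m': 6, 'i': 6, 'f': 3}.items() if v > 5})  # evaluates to {'m': 6, 'i': 6}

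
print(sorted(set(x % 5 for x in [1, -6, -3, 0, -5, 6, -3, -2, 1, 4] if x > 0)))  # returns [1, 4]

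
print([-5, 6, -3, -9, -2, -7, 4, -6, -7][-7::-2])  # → [-3, -5]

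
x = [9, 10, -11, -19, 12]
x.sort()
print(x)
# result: [-19, -11, 9, 10, 12]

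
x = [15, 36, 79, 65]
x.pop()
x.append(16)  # [15, 36, 79, 16]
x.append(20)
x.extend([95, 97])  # [15, 36, 79, 16, 20, 95, 97]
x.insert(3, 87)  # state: [15, 36, 79, 87, 16, 20, 95, 97]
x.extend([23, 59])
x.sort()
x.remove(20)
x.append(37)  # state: [15, 16, 23, 36, 59, 79, 87, 95, 97, 37]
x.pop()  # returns 37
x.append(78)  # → [15, 16, 23, 36, 59, 79, 87, 95, 97, 78]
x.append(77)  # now [15, 16, 23, 36, 59, 79, 87, 95, 97, 78, 77]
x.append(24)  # [15, 16, 23, 36, 59, 79, 87, 95, 97, 78, 77, 24]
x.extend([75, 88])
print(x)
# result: [15, 16, 23, 36, 59, 79, 87, 95, 97, 78, 77, 24, 75, 88]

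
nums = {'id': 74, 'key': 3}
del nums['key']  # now {'id': 74}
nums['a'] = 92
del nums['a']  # {'id': 74}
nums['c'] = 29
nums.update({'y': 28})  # {'id': 74, 'c': 29, 'y': 28}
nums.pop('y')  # 28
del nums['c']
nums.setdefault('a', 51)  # 51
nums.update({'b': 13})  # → {'id': 74, 'a': 51, 'b': 13}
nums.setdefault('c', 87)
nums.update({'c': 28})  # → {'id': 74, 'a': 51, 'b': 13, 'c': 28}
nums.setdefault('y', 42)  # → 42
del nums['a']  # {'id': 74, 'b': 13, 'c': 28, 'y': 42}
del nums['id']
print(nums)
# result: {'b': 13, 'c': 28, 'y': 42}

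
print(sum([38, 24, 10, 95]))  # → 167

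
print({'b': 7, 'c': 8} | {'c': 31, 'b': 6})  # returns {'b': 6, 'c': 31}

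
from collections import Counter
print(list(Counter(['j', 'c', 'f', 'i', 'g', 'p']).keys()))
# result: ['j', 'c', 'f', 'i', 'g', 'p']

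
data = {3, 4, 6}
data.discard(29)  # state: {3, 4, 6}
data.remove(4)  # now {3, 6}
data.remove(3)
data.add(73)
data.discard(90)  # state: {6, 73}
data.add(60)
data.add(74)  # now {6, 60, 73, 74}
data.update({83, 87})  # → {6, 60, 73, 74, 83, 87}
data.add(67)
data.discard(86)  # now {6, 60, 67, 73, 74, 83, 87}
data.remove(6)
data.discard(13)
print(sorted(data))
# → [60, 67, 73, 74, 83, 87]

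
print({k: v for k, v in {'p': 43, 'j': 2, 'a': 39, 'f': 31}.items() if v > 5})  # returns {'p': 43, 'a': 39, 'f': 31}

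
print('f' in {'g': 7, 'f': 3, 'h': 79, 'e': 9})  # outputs True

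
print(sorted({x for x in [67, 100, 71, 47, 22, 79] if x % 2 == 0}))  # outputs [22, 100]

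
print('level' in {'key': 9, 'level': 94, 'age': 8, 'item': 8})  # True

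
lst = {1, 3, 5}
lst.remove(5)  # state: {1, 3}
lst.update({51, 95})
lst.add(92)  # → {1, 3, 51, 92, 95}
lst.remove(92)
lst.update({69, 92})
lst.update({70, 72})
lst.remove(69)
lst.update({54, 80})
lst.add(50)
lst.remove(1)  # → {3, 50, 51, 54, 70, 72, 80, 92, 95}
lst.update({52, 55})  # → {3, 50, 51, 52, 54, 55, 70, 72, 80, 92, 95}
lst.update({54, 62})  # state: {3, 50, 51, 52, 54, 55, 62, 70, 72, 80, 92, 95}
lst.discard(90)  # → {3, 50, 51, 52, 54, 55, 62, 70, 72, 80, 92, 95}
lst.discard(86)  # {3, 50, 51, 52, 54, 55, 62, 70, 72, 80, 92, 95}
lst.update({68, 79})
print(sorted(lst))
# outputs [3, 50, 51, 52, 54, 55, 62, 68, 70, 72, 79, 80, 92, 95]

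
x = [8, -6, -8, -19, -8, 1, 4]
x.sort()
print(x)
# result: [-19, -8, -8, -6, 1, 4, 8]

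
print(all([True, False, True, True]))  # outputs False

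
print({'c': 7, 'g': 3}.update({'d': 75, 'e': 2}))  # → None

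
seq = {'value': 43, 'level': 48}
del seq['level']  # {'value': 43}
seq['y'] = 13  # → {'value': 43, 'y': 13}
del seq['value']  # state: {'y': 13}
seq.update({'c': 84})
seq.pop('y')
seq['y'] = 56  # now {'c': 84, 'y': 56}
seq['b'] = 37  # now {'c': 84, 'y': 56, 'b': 37}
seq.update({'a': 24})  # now {'c': 84, 'y': 56, 'b': 37, 'a': 24}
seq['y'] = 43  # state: {'c': 84, 'y': 43, 'b': 37, 'a': 24}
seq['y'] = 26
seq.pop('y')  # 26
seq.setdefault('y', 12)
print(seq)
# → {'c': 84, 'b': 37, 'a': 24, 'y': 12}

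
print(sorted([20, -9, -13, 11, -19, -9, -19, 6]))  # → [-19, -19, -13, -9, -9, 6, 11, 20]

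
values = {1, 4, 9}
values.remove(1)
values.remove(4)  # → {9}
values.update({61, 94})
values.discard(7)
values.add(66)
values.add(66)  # {9, 61, 66, 94}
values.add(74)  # {9, 61, 66, 74, 94}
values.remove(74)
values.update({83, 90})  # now {9, 61, 66, 83, 90, 94}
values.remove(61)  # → {9, 66, 83, 90, 94}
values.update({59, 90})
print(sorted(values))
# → [9, 59, 66, 83, 90, 94]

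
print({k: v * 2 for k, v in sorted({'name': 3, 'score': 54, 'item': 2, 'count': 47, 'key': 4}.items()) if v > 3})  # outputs {'count': 94, 'key': 8, 'score': 108}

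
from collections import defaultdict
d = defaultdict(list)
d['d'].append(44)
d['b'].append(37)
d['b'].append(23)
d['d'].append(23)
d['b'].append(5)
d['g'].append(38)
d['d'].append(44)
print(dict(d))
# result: {'d': [44, 23, 44], 'b': [37, 23, 5], 'g': [38]}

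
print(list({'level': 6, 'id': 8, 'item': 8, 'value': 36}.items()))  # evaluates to [('level', 6), ('id', 8), ('item', 8), ('value', 36)]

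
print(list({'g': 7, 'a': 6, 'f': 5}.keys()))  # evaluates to ['g', 'a', 'f']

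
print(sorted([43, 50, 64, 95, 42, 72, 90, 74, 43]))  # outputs [42, 43, 43, 50, 64, 72, 74, 90, 95]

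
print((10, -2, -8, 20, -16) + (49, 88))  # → (10, -2, -8, 20, -16, 49, 88)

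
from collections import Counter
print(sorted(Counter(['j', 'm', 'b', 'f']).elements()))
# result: ['b', 'f', 'j', 'm']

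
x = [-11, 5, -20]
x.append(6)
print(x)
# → [-11, 5, -20, 6]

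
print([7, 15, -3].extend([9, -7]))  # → None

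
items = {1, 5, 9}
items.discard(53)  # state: {1, 5, 9}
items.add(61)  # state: {1, 5, 9, 61}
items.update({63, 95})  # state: {1, 5, 9, 61, 63, 95}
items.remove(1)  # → {5, 9, 61, 63, 95}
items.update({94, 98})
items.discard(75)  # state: {5, 9, 61, 63, 94, 95, 98}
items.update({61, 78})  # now {5, 9, 61, 63, 78, 94, 95, 98}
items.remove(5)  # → {9, 61, 63, 78, 94, 95, 98}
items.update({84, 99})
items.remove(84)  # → {9, 61, 63, 78, 94, 95, 98, 99}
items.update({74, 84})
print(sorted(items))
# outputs [9, 61, 63, 74, 78, 84, 94, 95, 98, 99]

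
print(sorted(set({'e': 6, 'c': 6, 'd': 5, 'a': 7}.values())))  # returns [5, 6, 7]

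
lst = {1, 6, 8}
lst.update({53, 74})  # {1, 6, 8, 53, 74}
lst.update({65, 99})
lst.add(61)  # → {1, 6, 8, 53, 61, 65, 74, 99}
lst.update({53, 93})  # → {1, 6, 8, 53, 61, 65, 74, 93, 99}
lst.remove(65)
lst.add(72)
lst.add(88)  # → {1, 6, 8, 53, 61, 72, 74, 88, 93, 99}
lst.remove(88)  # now {1, 6, 8, 53, 61, 72, 74, 93, 99}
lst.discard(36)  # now {1, 6, 8, 53, 61, 72, 74, 93, 99}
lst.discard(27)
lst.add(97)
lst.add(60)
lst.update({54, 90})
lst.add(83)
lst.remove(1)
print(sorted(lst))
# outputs [6, 8, 53, 54, 60, 61, 72, 74, 83, 90, 93, 97, 99]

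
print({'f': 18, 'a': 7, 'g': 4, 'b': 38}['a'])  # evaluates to 7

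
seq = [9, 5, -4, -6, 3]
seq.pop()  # 3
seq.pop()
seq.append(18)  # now [9, 5, -4, 18]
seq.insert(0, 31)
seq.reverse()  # [18, -4, 5, 9, 31]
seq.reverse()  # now [31, 9, 5, -4, 18]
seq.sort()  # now [-4, 5, 9, 18, 31]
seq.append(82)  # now [-4, 5, 9, 18, 31, 82]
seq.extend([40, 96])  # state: [-4, 5, 9, 18, 31, 82, 40, 96]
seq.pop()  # 96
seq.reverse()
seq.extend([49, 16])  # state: [40, 82, 31, 18, 9, 5, -4, 49, 16]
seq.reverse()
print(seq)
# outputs [16, 49, -4, 5, 9, 18, 31, 82, 40]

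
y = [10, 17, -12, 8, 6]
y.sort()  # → [-12, 6, 8, 10, 17]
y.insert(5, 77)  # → [-12, 6, 8, 10, 17, 77]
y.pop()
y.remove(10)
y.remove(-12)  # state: [6, 8, 17]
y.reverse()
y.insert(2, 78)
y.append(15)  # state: [17, 8, 78, 6, 15]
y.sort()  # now [6, 8, 15, 17, 78]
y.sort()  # [6, 8, 15, 17, 78]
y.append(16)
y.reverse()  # [16, 78, 17, 15, 8, 6]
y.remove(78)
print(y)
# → [16, 17, 15, 8, 6]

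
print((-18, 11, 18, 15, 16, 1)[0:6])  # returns (-18, 11, 18, 15, 16, 1)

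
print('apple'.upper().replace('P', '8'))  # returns A88LE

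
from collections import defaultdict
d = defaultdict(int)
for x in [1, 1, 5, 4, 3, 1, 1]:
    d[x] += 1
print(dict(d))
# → {1: 4, 5: 1, 4: 1, 3: 1}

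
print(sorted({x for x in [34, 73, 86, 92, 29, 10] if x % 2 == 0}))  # [10, 34, 86, 92]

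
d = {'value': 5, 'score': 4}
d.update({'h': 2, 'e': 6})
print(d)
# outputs {'value': 5, 'score': 4, 'h': 2, 'e': 6}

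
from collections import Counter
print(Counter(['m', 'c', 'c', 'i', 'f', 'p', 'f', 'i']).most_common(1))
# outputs [('c', 2)]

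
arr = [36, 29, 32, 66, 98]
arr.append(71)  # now [36, 29, 32, 66, 98, 71]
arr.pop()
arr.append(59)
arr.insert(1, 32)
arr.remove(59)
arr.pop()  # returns 98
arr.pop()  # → 66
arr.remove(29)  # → [36, 32, 32]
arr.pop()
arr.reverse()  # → [32, 36]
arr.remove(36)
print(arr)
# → [32]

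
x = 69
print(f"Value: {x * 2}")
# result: Value: 138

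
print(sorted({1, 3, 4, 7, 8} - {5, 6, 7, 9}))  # [1, 3, 4, 8]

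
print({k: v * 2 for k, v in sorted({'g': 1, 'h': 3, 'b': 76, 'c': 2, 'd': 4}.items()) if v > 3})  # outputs {'b': 152, 'd': 8}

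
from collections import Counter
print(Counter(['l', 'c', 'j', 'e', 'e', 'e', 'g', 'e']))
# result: Counter({'e': 4, 'l': 1, 'c': 1, 'j': 1, 'g': 1})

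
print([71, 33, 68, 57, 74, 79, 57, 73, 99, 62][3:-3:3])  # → [57, 57]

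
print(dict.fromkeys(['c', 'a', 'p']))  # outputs {'c': None, 'a': None, 'p': None}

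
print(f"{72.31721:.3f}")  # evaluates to 72.317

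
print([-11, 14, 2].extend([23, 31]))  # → None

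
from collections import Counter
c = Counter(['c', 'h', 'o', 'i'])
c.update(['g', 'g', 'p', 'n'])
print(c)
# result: Counter({'g': 2, 'c': 1, 'h': 1, 'o': 1, 'i': 1, 'p': 1, 'n': 1})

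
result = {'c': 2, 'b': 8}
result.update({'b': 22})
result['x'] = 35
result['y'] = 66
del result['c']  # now {'b': 22, 'x': 35, 'y': 66}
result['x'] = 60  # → {'b': 22, 'x': 60, 'y': 66}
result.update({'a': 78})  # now {'b': 22, 'x': 60, 'y': 66, 'a': 78}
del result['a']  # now {'b': 22, 'x': 60, 'y': 66}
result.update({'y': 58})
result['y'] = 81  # {'b': 22, 'x': 60, 'y': 81}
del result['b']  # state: {'x': 60, 'y': 81}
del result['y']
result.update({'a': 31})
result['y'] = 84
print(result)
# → {'x': 60, 'a': 31, 'y': 84}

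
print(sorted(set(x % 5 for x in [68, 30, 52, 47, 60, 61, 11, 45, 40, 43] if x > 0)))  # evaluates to [0, 1, 2, 3]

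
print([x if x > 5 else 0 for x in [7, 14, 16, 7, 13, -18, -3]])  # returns [7, 14, 16, 7, 13, 0, 0]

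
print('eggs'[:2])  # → eg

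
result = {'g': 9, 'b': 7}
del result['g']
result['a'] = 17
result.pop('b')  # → 7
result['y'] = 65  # {'a': 17, 'y': 65}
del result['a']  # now {'y': 65}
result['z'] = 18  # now {'y': 65, 'z': 18}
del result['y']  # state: {'z': 18}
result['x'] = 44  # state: {'z': 18, 'x': 44}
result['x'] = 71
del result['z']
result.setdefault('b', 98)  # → 98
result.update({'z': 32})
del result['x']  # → {'b': 98, 'z': 32}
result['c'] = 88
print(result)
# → {'b': 98, 'z': 32, 'c': 88}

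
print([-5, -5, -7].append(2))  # None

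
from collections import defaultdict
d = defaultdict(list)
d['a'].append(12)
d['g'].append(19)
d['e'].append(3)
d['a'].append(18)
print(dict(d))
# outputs {'a': [12, 18], 'g': [19], 'e': [3]}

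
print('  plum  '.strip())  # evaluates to plum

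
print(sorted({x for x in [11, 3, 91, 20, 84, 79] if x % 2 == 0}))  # [20, 84]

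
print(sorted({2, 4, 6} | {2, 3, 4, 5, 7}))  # [2, 3, 4, 5, 6, 7]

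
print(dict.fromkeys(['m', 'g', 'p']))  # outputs {'m': None, 'g': None, 'p': None}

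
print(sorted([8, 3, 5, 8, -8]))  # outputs [-8, 3, 5, 8, 8]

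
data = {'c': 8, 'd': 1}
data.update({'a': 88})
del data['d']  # {'c': 8, 'a': 88}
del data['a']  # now {'c': 8}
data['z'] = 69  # {'c': 8, 'z': 69}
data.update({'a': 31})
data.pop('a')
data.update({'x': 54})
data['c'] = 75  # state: {'c': 75, 'z': 69, 'x': 54}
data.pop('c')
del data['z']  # {'x': 54}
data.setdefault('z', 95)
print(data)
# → {'x': 54, 'z': 95}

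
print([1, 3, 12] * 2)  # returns [1, 3, 12, 1, 3, 12]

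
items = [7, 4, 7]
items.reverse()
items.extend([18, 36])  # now [7, 4, 7, 18, 36]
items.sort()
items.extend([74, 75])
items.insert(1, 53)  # [4, 53, 7, 7, 18, 36, 74, 75]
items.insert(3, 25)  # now [4, 53, 7, 25, 7, 18, 36, 74, 75]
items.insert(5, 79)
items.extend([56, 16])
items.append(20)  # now [4, 53, 7, 25, 7, 79, 18, 36, 74, 75, 56, 16, 20]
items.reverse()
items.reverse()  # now [4, 53, 7, 25, 7, 79, 18, 36, 74, 75, 56, 16, 20]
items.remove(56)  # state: [4, 53, 7, 25, 7, 79, 18, 36, 74, 75, 16, 20]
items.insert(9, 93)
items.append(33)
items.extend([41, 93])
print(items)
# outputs [4, 53, 7, 25, 7, 79, 18, 36, 74, 93, 75, 16, 20, 33, 41, 93]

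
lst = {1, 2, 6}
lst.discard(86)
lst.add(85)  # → {1, 2, 6, 85}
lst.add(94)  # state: {1, 2, 6, 85, 94}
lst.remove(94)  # {1, 2, 6, 85}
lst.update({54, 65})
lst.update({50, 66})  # {1, 2, 6, 50, 54, 65, 66, 85}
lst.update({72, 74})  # {1, 2, 6, 50, 54, 65, 66, 72, 74, 85}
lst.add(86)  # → {1, 2, 6, 50, 54, 65, 66, 72, 74, 85, 86}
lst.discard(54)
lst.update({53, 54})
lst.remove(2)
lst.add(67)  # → {1, 6, 50, 53, 54, 65, 66, 67, 72, 74, 85, 86}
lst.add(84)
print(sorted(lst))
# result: [1, 6, 50, 53, 54, 65, 66, 67, 72, 74, 84, 85, 86]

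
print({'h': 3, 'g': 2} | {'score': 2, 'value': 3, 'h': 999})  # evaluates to {'h': 999, 'g': 2, 'score': 2, 'value': 3}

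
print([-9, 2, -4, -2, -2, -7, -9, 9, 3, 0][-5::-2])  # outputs [-7, -2, 2]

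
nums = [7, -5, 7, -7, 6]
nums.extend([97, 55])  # [7, -5, 7, -7, 6, 97, 55]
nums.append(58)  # [7, -5, 7, -7, 6, 97, 55, 58]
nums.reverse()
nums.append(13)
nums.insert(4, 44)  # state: [58, 55, 97, 6, 44, -7, 7, -5, 7, 13]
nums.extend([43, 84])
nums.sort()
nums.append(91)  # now [-7, -5, 6, 7, 7, 13, 43, 44, 55, 58, 84, 97, 91]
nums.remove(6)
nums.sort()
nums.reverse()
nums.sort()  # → [-7, -5, 7, 7, 13, 43, 44, 55, 58, 84, 91, 97]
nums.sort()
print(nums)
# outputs [-7, -5, 7, 7, 13, 43, 44, 55, 58, 84, 91, 97]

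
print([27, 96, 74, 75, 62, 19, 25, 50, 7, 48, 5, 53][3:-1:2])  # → [75, 19, 50, 48]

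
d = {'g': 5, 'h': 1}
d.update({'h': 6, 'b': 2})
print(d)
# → {'g': 5, 'h': 6, 'b': 2}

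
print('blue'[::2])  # bu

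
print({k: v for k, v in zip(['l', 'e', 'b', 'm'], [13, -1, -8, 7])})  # {'l': 13, 'e': -1, 'b': -8, 'm': 7}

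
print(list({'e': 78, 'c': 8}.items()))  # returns [('e', 78), ('c', 8)]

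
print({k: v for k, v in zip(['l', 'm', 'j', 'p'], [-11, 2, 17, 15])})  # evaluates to {'l': -11, 'm': 2, 'j': 17, 'p': 15}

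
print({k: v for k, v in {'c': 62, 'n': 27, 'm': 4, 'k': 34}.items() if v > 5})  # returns {'c': 62, 'n': 27, 'k': 34}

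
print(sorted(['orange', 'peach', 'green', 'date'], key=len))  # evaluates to ['date', 'peach', 'green', 'orange']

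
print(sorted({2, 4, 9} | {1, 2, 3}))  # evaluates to [1, 2, 3, 4, 9]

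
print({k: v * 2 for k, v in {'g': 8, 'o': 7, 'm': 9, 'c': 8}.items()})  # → {'g': 16, 'o': 14, 'm': 18, 'c': 16}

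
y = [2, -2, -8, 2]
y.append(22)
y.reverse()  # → [22, 2, -8, -2, 2]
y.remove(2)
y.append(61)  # [22, -8, -2, 2, 61]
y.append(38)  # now [22, -8, -2, 2, 61, 38]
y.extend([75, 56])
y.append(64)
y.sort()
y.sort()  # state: [-8, -2, 2, 22, 38, 56, 61, 64, 75]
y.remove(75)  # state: [-8, -2, 2, 22, 38, 56, 61, 64]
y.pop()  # 64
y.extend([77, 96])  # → [-8, -2, 2, 22, 38, 56, 61, 77, 96]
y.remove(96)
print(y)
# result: [-8, -2, 2, 22, 38, 56, 61, 77]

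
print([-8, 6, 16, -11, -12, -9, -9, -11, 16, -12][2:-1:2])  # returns [16, -12, -9, 16]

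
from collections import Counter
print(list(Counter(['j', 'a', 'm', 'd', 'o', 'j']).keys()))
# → ['j', 'a', 'm', 'd', 'o']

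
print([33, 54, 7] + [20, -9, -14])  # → [33, 54, 7, 20, -9, -14]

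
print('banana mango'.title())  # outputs Banana Mango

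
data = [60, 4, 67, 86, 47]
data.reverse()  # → [47, 86, 67, 4, 60]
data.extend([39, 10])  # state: [47, 86, 67, 4, 60, 39, 10]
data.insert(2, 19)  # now [47, 86, 19, 67, 4, 60, 39, 10]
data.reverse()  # [10, 39, 60, 4, 67, 19, 86, 47]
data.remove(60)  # [10, 39, 4, 67, 19, 86, 47]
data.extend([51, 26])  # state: [10, 39, 4, 67, 19, 86, 47, 51, 26]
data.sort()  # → [4, 10, 19, 26, 39, 47, 51, 67, 86]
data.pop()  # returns 86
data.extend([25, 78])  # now [4, 10, 19, 26, 39, 47, 51, 67, 25, 78]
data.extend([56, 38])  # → [4, 10, 19, 26, 39, 47, 51, 67, 25, 78, 56, 38]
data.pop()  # 38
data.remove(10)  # [4, 19, 26, 39, 47, 51, 67, 25, 78, 56]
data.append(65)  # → [4, 19, 26, 39, 47, 51, 67, 25, 78, 56, 65]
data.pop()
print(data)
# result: [4, 19, 26, 39, 47, 51, 67, 25, 78, 56]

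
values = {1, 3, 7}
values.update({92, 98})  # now {1, 3, 7, 92, 98}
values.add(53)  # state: {1, 3, 7, 53, 92, 98}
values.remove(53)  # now {1, 3, 7, 92, 98}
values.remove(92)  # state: {1, 3, 7, 98}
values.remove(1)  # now {3, 7, 98}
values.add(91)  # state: {3, 7, 91, 98}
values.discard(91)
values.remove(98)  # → {3, 7}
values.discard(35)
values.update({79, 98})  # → {3, 7, 79, 98}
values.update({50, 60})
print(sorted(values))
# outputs [3, 7, 50, 60, 79, 98]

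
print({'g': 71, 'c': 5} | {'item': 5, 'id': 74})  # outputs {'g': 71, 'c': 5, 'item': 5, 'id': 74}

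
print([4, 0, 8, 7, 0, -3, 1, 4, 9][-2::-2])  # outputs [4, -3, 7, 0]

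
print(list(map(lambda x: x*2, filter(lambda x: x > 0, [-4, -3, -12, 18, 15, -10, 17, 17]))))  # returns [36, 30, 34, 34]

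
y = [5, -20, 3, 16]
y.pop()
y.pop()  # 3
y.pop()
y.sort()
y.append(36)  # [5, 36]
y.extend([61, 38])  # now [5, 36, 61, 38]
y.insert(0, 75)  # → [75, 5, 36, 61, 38]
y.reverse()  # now [38, 61, 36, 5, 75]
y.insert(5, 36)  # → [38, 61, 36, 5, 75, 36]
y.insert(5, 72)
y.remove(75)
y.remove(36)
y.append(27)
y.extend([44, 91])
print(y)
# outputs [38, 61, 5, 72, 36, 27, 44, 91]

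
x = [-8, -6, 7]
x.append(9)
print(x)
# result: [-8, -6, 7, 9]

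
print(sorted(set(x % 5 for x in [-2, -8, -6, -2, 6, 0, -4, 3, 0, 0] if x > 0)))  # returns [1, 3]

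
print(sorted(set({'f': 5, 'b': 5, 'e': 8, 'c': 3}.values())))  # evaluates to [3, 5, 8]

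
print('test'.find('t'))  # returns 0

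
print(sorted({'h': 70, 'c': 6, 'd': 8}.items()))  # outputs [('c', 6), ('d', 8), ('h', 70)]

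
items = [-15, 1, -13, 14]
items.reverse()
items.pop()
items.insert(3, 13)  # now [14, -13, 1, 13]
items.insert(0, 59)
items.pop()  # 13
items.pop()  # 1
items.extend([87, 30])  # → [59, 14, -13, 87, 30]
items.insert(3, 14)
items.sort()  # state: [-13, 14, 14, 30, 59, 87]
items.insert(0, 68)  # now [68, -13, 14, 14, 30, 59, 87]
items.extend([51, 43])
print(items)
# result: [68, -13, 14, 14, 30, 59, 87, 51, 43]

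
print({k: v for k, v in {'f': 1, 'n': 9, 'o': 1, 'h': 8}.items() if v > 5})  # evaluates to {'n': 9, 'h': 8}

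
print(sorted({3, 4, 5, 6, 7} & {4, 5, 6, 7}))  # [4, 5, 6, 7]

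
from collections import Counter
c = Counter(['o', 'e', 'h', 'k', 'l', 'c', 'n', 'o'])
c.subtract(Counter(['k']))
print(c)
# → Counter({'o': 2, 'e': 1, 'h': 1, 'l': 1, 'c': 1, 'n': 1, 'k': 0})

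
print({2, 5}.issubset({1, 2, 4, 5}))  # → True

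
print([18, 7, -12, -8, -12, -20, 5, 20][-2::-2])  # [5, -12, -12, 18]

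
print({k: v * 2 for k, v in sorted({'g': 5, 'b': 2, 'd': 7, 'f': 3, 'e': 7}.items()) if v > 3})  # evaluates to {'d': 14, 'e': 14, 'g': 10}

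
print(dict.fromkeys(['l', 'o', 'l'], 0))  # {'l': 0, 'o': 0}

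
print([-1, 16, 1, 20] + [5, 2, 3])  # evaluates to [-1, 16, 1, 20, 5, 2, 3]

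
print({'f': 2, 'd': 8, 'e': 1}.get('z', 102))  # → 102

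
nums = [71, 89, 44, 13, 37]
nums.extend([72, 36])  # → [71, 89, 44, 13, 37, 72, 36]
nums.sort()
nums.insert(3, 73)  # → [13, 36, 37, 73, 44, 71, 72, 89]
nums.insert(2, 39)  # [13, 36, 39, 37, 73, 44, 71, 72, 89]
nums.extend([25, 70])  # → [13, 36, 39, 37, 73, 44, 71, 72, 89, 25, 70]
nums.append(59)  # [13, 36, 39, 37, 73, 44, 71, 72, 89, 25, 70, 59]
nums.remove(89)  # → [13, 36, 39, 37, 73, 44, 71, 72, 25, 70, 59]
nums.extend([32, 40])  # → [13, 36, 39, 37, 73, 44, 71, 72, 25, 70, 59, 32, 40]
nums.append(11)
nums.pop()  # 11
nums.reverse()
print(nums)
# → [40, 32, 59, 70, 25, 72, 71, 44, 73, 37, 39, 36, 13]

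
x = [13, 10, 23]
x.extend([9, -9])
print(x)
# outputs [13, 10, 23, 9, -9]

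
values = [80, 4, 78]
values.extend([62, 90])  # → [80, 4, 78, 62, 90]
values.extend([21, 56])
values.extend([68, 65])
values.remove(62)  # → [80, 4, 78, 90, 21, 56, 68, 65]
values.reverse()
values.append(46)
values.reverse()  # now [46, 80, 4, 78, 90, 21, 56, 68, 65]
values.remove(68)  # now [46, 80, 4, 78, 90, 21, 56, 65]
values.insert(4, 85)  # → [46, 80, 4, 78, 85, 90, 21, 56, 65]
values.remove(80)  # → [46, 4, 78, 85, 90, 21, 56, 65]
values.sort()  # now [4, 21, 46, 56, 65, 78, 85, 90]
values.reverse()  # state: [90, 85, 78, 65, 56, 46, 21, 4]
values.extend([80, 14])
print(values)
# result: [90, 85, 78, 65, 56, 46, 21, 4, 80, 14]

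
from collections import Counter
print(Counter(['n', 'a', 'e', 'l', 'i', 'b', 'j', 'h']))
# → Counter({'n': 1, 'a': 1, 'e': 1, 'l': 1, 'i': 1, 'b': 1, 'j': 1, 'h': 1})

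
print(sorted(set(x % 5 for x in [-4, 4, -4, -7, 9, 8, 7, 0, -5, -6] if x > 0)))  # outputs [2, 3, 4]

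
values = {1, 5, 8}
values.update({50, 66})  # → {1, 5, 8, 50, 66}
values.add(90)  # {1, 5, 8, 50, 66, 90}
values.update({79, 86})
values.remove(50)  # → {1, 5, 8, 66, 79, 86, 90}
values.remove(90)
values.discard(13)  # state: {1, 5, 8, 66, 79, 86}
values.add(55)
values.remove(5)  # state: {1, 8, 55, 66, 79, 86}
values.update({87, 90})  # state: {1, 8, 55, 66, 79, 86, 87, 90}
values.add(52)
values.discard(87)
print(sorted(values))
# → [1, 8, 52, 55, 66, 79, 86, 90]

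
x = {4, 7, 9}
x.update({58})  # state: {4, 7, 9, 58}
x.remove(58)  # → {4, 7, 9}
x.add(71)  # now {4, 7, 9, 71}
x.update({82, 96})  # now {4, 7, 9, 71, 82, 96}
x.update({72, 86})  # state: {4, 7, 9, 71, 72, 82, 86, 96}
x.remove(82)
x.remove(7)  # {4, 9, 71, 72, 86, 96}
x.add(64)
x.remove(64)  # {4, 9, 71, 72, 86, 96}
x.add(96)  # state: {4, 9, 71, 72, 86, 96}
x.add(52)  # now {4, 9, 52, 71, 72, 86, 96}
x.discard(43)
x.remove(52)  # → {4, 9, 71, 72, 86, 96}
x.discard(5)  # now {4, 9, 71, 72, 86, 96}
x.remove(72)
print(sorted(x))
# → [4, 9, 71, 86, 96]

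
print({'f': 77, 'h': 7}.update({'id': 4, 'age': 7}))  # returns None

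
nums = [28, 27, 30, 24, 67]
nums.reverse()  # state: [67, 24, 30, 27, 28]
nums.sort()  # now [24, 27, 28, 30, 67]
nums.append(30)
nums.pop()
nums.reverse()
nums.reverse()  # [24, 27, 28, 30, 67]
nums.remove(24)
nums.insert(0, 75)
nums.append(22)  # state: [75, 27, 28, 30, 67, 22]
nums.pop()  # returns 22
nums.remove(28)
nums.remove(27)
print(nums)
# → [75, 30, 67]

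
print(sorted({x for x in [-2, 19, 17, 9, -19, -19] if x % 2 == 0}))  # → [-2]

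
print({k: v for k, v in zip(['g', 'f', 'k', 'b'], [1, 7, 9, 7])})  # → {'g': 1, 'f': 7, 'k': 9, 'b': 7}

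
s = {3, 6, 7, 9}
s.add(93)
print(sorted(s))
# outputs [3, 6, 7, 9, 93]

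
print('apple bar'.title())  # Apple Bar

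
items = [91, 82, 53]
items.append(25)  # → [91, 82, 53, 25]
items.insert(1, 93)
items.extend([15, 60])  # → [91, 93, 82, 53, 25, 15, 60]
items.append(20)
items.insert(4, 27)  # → [91, 93, 82, 53, 27, 25, 15, 60, 20]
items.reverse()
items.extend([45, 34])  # [20, 60, 15, 25, 27, 53, 82, 93, 91, 45, 34]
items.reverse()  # [34, 45, 91, 93, 82, 53, 27, 25, 15, 60, 20]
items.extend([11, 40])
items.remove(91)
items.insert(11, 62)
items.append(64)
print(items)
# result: [34, 45, 93, 82, 53, 27, 25, 15, 60, 20, 11, 62, 40, 64]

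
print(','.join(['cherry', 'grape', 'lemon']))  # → cherry,grape,lemon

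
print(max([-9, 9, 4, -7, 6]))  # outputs 9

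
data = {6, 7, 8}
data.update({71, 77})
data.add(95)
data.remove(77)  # {6, 7, 8, 71, 95}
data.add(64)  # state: {6, 7, 8, 64, 71, 95}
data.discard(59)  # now {6, 7, 8, 64, 71, 95}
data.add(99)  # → {6, 7, 8, 64, 71, 95, 99}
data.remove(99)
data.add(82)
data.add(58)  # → {6, 7, 8, 58, 64, 71, 82, 95}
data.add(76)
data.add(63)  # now {6, 7, 8, 58, 63, 64, 71, 76, 82, 95}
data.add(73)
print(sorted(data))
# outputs [6, 7, 8, 58, 63, 64, 71, 73, 76, 82, 95]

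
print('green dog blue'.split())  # ['green', 'dog', 'blue']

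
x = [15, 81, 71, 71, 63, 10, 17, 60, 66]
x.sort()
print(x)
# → [10, 15, 17, 60, 63, 66, 71, 71, 81]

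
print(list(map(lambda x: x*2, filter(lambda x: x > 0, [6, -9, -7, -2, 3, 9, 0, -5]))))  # [12, 6, 18]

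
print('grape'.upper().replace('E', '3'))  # GRAP3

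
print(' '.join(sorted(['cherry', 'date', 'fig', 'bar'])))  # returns bar cherry date fig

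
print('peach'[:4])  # peac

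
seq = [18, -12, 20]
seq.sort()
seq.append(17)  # [-12, 18, 20, 17]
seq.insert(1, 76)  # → [-12, 76, 18, 20, 17]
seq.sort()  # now [-12, 17, 18, 20, 76]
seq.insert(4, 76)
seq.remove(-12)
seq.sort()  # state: [17, 18, 20, 76, 76]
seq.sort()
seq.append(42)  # [17, 18, 20, 76, 76, 42]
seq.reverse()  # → [42, 76, 76, 20, 18, 17]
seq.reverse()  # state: [17, 18, 20, 76, 76, 42]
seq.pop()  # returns 42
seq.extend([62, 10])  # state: [17, 18, 20, 76, 76, 62, 10]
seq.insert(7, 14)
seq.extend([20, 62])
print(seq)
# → [17, 18, 20, 76, 76, 62, 10, 14, 20, 62]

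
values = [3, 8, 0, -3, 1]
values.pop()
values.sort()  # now [-3, 0, 3, 8]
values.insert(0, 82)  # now [82, -3, 0, 3, 8]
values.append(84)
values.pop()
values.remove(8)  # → [82, -3, 0, 3]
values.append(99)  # [82, -3, 0, 3, 99]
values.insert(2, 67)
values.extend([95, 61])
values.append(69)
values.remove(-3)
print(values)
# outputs [82, 67, 0, 3, 99, 95, 61, 69]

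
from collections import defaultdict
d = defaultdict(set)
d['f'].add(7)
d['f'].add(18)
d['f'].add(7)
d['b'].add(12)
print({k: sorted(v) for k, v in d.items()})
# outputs {'f': [7, 18], 'b': [12]}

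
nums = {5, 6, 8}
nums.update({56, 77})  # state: {5, 6, 8, 56, 77}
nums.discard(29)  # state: {5, 6, 8, 56, 77}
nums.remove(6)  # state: {5, 8, 56, 77}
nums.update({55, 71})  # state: {5, 8, 55, 56, 71, 77}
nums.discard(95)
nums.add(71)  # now {5, 8, 55, 56, 71, 77}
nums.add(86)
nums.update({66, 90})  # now {5, 8, 55, 56, 66, 71, 77, 86, 90}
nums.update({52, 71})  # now {5, 8, 52, 55, 56, 66, 71, 77, 86, 90}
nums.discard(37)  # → {5, 8, 52, 55, 56, 66, 71, 77, 86, 90}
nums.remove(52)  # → {5, 8, 55, 56, 66, 71, 77, 86, 90}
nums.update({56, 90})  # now {5, 8, 55, 56, 66, 71, 77, 86, 90}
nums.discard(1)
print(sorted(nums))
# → [5, 8, 55, 56, 66, 71, 77, 86, 90]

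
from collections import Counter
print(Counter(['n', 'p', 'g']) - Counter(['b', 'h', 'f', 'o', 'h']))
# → Counter({'n': 1, 'p': 1, 'g': 1})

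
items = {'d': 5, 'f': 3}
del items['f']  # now {'d': 5}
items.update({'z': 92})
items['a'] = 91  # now {'d': 5, 'z': 92, 'a': 91}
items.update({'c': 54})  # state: {'d': 5, 'z': 92, 'a': 91, 'c': 54}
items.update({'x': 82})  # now {'d': 5, 'z': 92, 'a': 91, 'c': 54, 'x': 82}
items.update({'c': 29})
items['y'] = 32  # {'d': 5, 'z': 92, 'a': 91, 'c': 29, 'x': 82, 'y': 32}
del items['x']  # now {'d': 5, 'z': 92, 'a': 91, 'c': 29, 'y': 32}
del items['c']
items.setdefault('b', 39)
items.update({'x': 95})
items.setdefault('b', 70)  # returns 39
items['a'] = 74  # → {'d': 5, 'z': 92, 'a': 74, 'y': 32, 'b': 39, 'x': 95}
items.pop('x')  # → 95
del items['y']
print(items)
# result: {'d': 5, 'z': 92, 'a': 74, 'b': 39}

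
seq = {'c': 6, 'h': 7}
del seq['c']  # {'h': 7}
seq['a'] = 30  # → {'h': 7, 'a': 30}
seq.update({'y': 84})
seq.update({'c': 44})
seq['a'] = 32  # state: {'h': 7, 'a': 32, 'y': 84, 'c': 44}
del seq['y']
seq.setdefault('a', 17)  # 32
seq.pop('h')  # 7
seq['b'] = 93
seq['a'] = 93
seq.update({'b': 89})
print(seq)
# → {'a': 93, 'c': 44, 'b': 89}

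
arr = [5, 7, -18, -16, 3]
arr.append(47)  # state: [5, 7, -18, -16, 3, 47]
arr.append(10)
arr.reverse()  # [10, 47, 3, -16, -18, 7, 5]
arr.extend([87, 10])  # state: [10, 47, 3, -16, -18, 7, 5, 87, 10]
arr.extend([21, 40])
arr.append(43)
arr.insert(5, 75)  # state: [10, 47, 3, -16, -18, 75, 7, 5, 87, 10, 21, 40, 43]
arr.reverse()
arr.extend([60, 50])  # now [43, 40, 21, 10, 87, 5, 7, 75, -18, -16, 3, 47, 10, 60, 50]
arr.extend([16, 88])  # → [43, 40, 21, 10, 87, 5, 7, 75, -18, -16, 3, 47, 10, 60, 50, 16, 88]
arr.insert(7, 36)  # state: [43, 40, 21, 10, 87, 5, 7, 36, 75, -18, -16, 3, 47, 10, 60, 50, 16, 88]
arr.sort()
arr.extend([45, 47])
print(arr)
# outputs [-18, -16, 3, 5, 7, 10, 10, 16, 21, 36, 40, 43, 47, 50, 60, 75, 87, 88, 45, 47]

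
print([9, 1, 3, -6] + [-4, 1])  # [9, 1, 3, -6, -4, 1]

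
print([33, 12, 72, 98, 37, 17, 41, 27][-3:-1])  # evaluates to [17, 41]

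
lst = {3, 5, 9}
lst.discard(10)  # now {3, 5, 9}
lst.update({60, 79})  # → {3, 5, 9, 60, 79}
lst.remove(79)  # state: {3, 5, 9, 60}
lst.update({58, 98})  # {3, 5, 9, 58, 60, 98}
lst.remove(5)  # {3, 9, 58, 60, 98}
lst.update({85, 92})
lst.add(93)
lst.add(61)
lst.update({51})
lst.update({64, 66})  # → {3, 9, 51, 58, 60, 61, 64, 66, 85, 92, 93, 98}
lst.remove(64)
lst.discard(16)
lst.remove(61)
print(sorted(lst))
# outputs [3, 9, 51, 58, 60, 66, 85, 92, 93, 98]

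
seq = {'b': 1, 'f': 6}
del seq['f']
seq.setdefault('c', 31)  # 31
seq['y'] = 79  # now {'b': 1, 'c': 31, 'y': 79}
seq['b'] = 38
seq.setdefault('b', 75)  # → 38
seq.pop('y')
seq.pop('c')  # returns 31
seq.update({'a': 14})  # {'b': 38, 'a': 14}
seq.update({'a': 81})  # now {'b': 38, 'a': 81}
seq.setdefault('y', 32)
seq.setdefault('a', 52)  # 81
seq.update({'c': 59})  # {'b': 38, 'a': 81, 'y': 32, 'c': 59}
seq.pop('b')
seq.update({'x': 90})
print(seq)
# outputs {'a': 81, 'y': 32, 'c': 59, 'x': 90}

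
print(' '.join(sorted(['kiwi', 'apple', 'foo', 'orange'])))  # apple foo kiwi orange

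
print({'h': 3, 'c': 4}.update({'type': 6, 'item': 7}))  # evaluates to None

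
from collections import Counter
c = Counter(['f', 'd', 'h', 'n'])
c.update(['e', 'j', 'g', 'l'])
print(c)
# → Counter({'f': 1, 'd': 1, 'h': 1, 'n': 1, 'e': 1, 'j': 1, 'g': 1, 'l': 1})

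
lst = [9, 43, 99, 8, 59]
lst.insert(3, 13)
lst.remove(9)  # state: [43, 99, 13, 8, 59]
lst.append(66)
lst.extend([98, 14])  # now [43, 99, 13, 8, 59, 66, 98, 14]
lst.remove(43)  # [99, 13, 8, 59, 66, 98, 14]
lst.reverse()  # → [14, 98, 66, 59, 8, 13, 99]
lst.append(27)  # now [14, 98, 66, 59, 8, 13, 99, 27]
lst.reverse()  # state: [27, 99, 13, 8, 59, 66, 98, 14]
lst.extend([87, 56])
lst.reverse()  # [56, 87, 14, 98, 66, 59, 8, 13, 99, 27]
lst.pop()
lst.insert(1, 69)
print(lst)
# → [56, 69, 87, 14, 98, 66, 59, 8, 13, 99]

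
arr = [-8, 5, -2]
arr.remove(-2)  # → [-8, 5]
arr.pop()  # 5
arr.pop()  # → -8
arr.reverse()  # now []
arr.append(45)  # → [45]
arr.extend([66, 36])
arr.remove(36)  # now [45, 66]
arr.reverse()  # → [66, 45]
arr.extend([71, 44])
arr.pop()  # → 44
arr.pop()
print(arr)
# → [66, 45]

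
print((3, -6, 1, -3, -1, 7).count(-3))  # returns 1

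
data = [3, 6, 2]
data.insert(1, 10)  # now [3, 10, 6, 2]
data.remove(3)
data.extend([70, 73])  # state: [10, 6, 2, 70, 73]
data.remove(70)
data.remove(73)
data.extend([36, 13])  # [10, 6, 2, 36, 13]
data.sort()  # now [2, 6, 10, 13, 36]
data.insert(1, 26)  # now [2, 26, 6, 10, 13, 36]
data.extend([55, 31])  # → [2, 26, 6, 10, 13, 36, 55, 31]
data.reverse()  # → [31, 55, 36, 13, 10, 6, 26, 2]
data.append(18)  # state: [31, 55, 36, 13, 10, 6, 26, 2, 18]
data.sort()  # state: [2, 6, 10, 13, 18, 26, 31, 36, 55]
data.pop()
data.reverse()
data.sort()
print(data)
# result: [2, 6, 10, 13, 18, 26, 31, 36]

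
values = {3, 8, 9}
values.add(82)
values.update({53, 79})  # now {3, 8, 9, 53, 79, 82}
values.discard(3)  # {8, 9, 53, 79, 82}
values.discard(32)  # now {8, 9, 53, 79, 82}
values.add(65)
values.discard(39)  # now {8, 9, 53, 65, 79, 82}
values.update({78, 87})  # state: {8, 9, 53, 65, 78, 79, 82, 87}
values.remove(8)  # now {9, 53, 65, 78, 79, 82, 87}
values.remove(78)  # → {9, 53, 65, 79, 82, 87}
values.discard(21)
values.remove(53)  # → {9, 65, 79, 82, 87}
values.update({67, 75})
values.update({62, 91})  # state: {9, 62, 65, 67, 75, 79, 82, 87, 91}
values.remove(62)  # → {9, 65, 67, 75, 79, 82, 87, 91}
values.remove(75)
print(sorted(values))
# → [9, 65, 67, 79, 82, 87, 91]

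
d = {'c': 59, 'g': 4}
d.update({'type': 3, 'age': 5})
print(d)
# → {'c': 59, 'g': 4, 'type': 3, 'age': 5}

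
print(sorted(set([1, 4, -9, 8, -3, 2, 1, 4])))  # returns [-9, -3, 1, 2, 4, 8]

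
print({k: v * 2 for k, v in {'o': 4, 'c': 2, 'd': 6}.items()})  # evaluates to {'o': 8, 'c': 4, 'd': 12}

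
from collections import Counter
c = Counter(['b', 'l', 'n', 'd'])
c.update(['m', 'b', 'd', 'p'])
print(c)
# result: Counter({'b': 2, 'd': 2, 'l': 1, 'n': 1, 'm': 1, 'p': 1})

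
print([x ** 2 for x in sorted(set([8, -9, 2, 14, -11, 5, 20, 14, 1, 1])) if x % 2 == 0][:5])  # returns [4, 64, 196, 400]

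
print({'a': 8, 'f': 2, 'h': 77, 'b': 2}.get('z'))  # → None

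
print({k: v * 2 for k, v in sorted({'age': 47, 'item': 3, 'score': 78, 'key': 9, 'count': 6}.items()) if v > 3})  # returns {'age': 94, 'count': 12, 'key': 18, 'score': 156}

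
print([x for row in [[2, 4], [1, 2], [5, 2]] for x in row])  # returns [2, 4, 1, 2, 5, 2]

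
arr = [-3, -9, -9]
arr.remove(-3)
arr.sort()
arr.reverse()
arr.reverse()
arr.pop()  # -9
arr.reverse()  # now [-9]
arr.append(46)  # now [-9, 46]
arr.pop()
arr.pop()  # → -9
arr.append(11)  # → [11]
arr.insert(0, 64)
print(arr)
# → [64, 11]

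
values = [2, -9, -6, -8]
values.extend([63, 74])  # [2, -9, -6, -8, 63, 74]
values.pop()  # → 74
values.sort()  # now [-9, -8, -6, 2, 63]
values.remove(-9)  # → [-8, -6, 2, 63]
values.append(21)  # [-8, -6, 2, 63, 21]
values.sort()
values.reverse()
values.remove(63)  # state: [21, 2, -6, -8]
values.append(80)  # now [21, 2, -6, -8, 80]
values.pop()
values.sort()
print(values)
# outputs [-8, -6, 2, 21]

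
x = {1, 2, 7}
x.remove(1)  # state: {2, 7}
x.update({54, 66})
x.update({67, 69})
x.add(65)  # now {2, 7, 54, 65, 66, 67, 69}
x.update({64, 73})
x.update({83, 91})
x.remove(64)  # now {2, 7, 54, 65, 66, 67, 69, 73, 83, 91}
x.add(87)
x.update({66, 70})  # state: {2, 7, 54, 65, 66, 67, 69, 70, 73, 83, 87, 91}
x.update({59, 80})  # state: {2, 7, 54, 59, 65, 66, 67, 69, 70, 73, 80, 83, 87, 91}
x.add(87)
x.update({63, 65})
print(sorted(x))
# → [2, 7, 54, 59, 63, 65, 66, 67, 69, 70, 73, 80, 83, 87, 91]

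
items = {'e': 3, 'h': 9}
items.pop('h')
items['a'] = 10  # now {'e': 3, 'a': 10}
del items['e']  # {'a': 10}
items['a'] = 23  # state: {'a': 23}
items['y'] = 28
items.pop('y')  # 28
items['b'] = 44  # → {'a': 23, 'b': 44}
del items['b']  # {'a': 23}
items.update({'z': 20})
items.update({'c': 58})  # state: {'a': 23, 'z': 20, 'c': 58}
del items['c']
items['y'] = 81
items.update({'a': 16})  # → {'a': 16, 'z': 20, 'y': 81}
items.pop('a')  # 16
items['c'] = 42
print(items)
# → {'z': 20, 'y': 81, 'c': 42}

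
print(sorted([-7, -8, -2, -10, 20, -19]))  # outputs [-19, -10, -8, -7, -2, 20]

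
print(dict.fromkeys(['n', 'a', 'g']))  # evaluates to {'n': None, 'a': None, 'g': None}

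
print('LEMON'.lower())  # lemon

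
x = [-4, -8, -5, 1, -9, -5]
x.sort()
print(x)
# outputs [-9, -8, -5, -5, -4, 1]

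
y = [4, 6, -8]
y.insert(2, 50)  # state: [4, 6, 50, -8]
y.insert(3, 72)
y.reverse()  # [-8, 72, 50, 6, 4]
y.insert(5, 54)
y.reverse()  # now [54, 4, 6, 50, 72, -8]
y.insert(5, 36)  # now [54, 4, 6, 50, 72, 36, -8]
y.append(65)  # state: [54, 4, 6, 50, 72, 36, -8, 65]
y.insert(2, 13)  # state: [54, 4, 13, 6, 50, 72, 36, -8, 65]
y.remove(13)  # [54, 4, 6, 50, 72, 36, -8, 65]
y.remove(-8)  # [54, 4, 6, 50, 72, 36, 65]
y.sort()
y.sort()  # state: [4, 6, 36, 50, 54, 65, 72]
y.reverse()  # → [72, 65, 54, 50, 36, 6, 4]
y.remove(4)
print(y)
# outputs [72, 65, 54, 50, 36, 6]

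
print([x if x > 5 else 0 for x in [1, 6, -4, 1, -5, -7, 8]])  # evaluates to [0, 6, 0, 0, 0, 0, 8]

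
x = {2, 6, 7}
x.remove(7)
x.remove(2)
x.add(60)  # {6, 60}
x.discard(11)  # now {6, 60}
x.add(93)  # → {6, 60, 93}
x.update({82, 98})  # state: {6, 60, 82, 93, 98}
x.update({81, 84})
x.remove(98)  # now {6, 60, 81, 82, 84, 93}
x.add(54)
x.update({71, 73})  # {6, 54, 60, 71, 73, 81, 82, 84, 93}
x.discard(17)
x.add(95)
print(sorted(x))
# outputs [6, 54, 60, 71, 73, 81, 82, 84, 93, 95]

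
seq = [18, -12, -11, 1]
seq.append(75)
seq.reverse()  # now [75, 1, -11, -12, 18]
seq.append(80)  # [75, 1, -11, -12, 18, 80]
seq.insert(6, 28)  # [75, 1, -11, -12, 18, 80, 28]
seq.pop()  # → 28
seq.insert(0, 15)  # [15, 75, 1, -11, -12, 18, 80]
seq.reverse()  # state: [80, 18, -12, -11, 1, 75, 15]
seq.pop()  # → 15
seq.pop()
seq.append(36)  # [80, 18, -12, -11, 1, 36]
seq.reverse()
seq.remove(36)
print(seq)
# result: [1, -11, -12, 18, 80]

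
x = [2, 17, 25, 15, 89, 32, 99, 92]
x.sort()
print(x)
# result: [2, 15, 17, 25, 32, 89, 92, 99]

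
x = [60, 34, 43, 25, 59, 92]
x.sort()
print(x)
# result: [25, 34, 43, 59, 60, 92]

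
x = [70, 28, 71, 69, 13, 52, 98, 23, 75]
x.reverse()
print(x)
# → [75, 23, 98, 52, 13, 69, 71, 28, 70]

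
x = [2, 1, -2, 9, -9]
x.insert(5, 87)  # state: [2, 1, -2, 9, -9, 87]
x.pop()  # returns 87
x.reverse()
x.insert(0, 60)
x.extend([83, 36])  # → [60, -9, 9, -2, 1, 2, 83, 36]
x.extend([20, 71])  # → [60, -9, 9, -2, 1, 2, 83, 36, 20, 71]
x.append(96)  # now [60, -9, 9, -2, 1, 2, 83, 36, 20, 71, 96]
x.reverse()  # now [96, 71, 20, 36, 83, 2, 1, -2, 9, -9, 60]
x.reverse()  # [60, -9, 9, -2, 1, 2, 83, 36, 20, 71, 96]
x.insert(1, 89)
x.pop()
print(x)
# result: [60, 89, -9, 9, -2, 1, 2, 83, 36, 20, 71]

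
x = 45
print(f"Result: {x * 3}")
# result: Result: 135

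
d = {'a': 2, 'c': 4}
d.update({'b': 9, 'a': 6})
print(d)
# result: {'a': 6, 'c': 4, 'b': 9}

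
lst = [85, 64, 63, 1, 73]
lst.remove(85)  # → [64, 63, 1, 73]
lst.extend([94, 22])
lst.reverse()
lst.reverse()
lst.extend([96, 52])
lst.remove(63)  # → [64, 1, 73, 94, 22, 96, 52]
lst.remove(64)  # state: [1, 73, 94, 22, 96, 52]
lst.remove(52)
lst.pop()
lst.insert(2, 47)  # [1, 73, 47, 94, 22]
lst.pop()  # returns 22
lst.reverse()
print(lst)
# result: [94, 47, 73, 1]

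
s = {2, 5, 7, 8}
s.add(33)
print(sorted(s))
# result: [2, 5, 7, 8, 33]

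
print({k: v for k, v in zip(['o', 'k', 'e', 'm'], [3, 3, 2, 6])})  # {'o': 3, 'k': 3, 'e': 2, 'm': 6}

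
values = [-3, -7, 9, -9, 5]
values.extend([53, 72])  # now [-3, -7, 9, -9, 5, 53, 72]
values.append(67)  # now [-3, -7, 9, -9, 5, 53, 72, 67]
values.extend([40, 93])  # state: [-3, -7, 9, -9, 5, 53, 72, 67, 40, 93]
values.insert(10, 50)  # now [-3, -7, 9, -9, 5, 53, 72, 67, 40, 93, 50]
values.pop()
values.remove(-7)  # [-3, 9, -9, 5, 53, 72, 67, 40, 93]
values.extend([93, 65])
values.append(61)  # [-3, 9, -9, 5, 53, 72, 67, 40, 93, 93, 65, 61]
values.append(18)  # [-3, 9, -9, 5, 53, 72, 67, 40, 93, 93, 65, 61, 18]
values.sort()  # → [-9, -3, 5, 9, 18, 40, 53, 61, 65, 67, 72, 93, 93]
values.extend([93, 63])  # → [-9, -3, 5, 9, 18, 40, 53, 61, 65, 67, 72, 93, 93, 93, 63]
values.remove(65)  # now [-9, -3, 5, 9, 18, 40, 53, 61, 67, 72, 93, 93, 93, 63]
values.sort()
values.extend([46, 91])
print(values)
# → [-9, -3, 5, 9, 18, 40, 53, 61, 63, 67, 72, 93, 93, 93, 46, 91]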